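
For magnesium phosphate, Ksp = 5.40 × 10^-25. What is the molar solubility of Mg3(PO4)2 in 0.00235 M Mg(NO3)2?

s = 3.23e-9 M

Mg3(PO4)2(s) ⇌ 3 Mg^2+ + 2 PO4^3-
Ksp = [Mg^2+]^3[PO4^3-]^2
Let s = moles of Mg3(PO4)2 that dissolve per litre. [Mg^2+] = 0.00235 + 3s ≈ 0.00235, [PO4^3-] = 2s (common-ion effect: Mg^2+ is already 0.00235 M).
Ksp ≈ (0.00235)^3 × (2s)^2
s = 3.23 x 10^-9 M
Check: 3s = 9.7 x 10^-9 ≪ 0.00235, so the approximation is valid.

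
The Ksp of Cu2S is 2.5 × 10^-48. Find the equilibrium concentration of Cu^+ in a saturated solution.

[Cu^+] = 1.7 × 10^-16 M

Cu2S(s) ⇌ 2 Cu^+ + S^2-
Ksp = [Cu^+]^2[S^2-]
If s mol/L of Cu2S dissolves, [Cu^+] = 2s and [S^2-] = s.
Ksp = (2s)^2s = 4s^3
s = (2.5 × 10^-48 / 4)^(1/3) = 8.55 × 10^-17 M
[Cu^+] = 2s = 1.7 × 10^-16 M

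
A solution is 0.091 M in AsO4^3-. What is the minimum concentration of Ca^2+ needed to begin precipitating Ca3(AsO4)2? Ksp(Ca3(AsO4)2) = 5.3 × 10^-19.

Ca3(AsO4)2(s) ⇌ 3 Ca^2+ + 2 AsO4^3-
Ksp = [Ca^2+]^3[AsO4^3-]^2
Precipitation begins when Q = Ksp. With [AsO4^3-] = 0.091 M:
5.3 × 10^-19 = (0.091)^2 × [Ca^2+]^3
[Ca^2+] = (5.3 × 10^-19 / 8.28 x 10^-3)^(1/3) = 4.0 x 10^-6 M

[Ca^2+] ≈ 4.0e-6 M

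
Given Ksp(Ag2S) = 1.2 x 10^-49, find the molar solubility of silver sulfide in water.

s = 3.1 x 10^-17 M

Ag2S(s) <=> 2 Ag^+ + S^2-
Ksp = [Ag^+]^2[S^2-]
For each mole of Ag2S that dissolves: [Ag^+] = 2s, [S^2-] = s.
Ksp = (2s)^2s = 4s^3
s^3 = 1.2 x 10^-49 / 4, so s = 3.1 × 10^-17 M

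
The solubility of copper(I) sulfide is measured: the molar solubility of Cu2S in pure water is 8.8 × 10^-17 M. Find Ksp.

Ksp ≈ 2.7 × 10^-48

Cu2S(s) ⇌ 2 Cu^+ + S^2-
With molar solubility s: [Cu^+] = 2s, [S^2-] = s.
Ksp = [Cu^+]^2[S^2-]
So Ksp = (2s)^2 × s = 4s^3
With s = 8.8 × 10^-17: Ksp = 2.7 x 10^-48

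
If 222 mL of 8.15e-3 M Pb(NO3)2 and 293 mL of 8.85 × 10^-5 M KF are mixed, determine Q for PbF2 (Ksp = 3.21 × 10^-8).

Total volume = 222 + 293 = 515 mL.
[Pb^2+] = 8.15 x 10^-3 × (222/515) = 3.513 × 10^-3 M
[F^-] = 8.85 × 10^-5 × (293/515) = 5.035 × 10^-5 M
PbF2(s) ⇌ Pb^2+ + 2 F^-, so Q = [Pb^2+][F^-]^2
Q = (3.513 × 10^-3)(5.035 × 10^-5)^2 = 8.91 × 10^-12
Q < Ksp, so no precipitate of PbF2 forms.

8.91e-12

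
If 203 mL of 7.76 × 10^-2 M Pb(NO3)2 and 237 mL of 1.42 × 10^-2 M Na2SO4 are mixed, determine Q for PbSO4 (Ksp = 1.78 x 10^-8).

Total volume = 203 + 237 = 440 mL.
[Pb^2+] = 7.76 x 10^-2 × (203/440) = 3.580 × 10^-2 M
[SO4^2-] = 1.42 × 10^-2 × (237/440) = 7.649 x 10^-3 M
PbSO4(s) ⇌ Pb^2+(aq) + SO4^2-(aq), so Q = [Pb^2+][SO4^2-]
Q = (3.580 × 10^-2)(7.649 × 10^-3) = 2.74 × 10^-4
Q > Ksp, so PbSO4 will precipitate.

2.74 x 10^-4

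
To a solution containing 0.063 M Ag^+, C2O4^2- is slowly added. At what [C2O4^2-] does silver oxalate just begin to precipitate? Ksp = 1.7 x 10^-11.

Ag2C2O4(s) ⇌ 2 Ag^+(aq) + C2O4^2-(aq)
Ksp = [Ag^+]^2[C2O4^2-]
Precipitation begins when Q = Ksp. With [Ag^+] = 0.063 M:
1.7 x 10^-11 = (0.063)^2 × [C2O4^2-]
[C2O4^2-] = (1.7 x 10^-11 / 3.97 × 10^-3) = 4.3 x 10^-9 M

[C2O4^2-] = 4.3e-9 M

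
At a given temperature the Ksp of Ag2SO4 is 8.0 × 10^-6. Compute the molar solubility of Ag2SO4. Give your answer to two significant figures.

s ≈ 0.013 M

Ag2SO4(s) ⇌ 2 Ag^+(aq) + SO4^2-(aq)
Ksp = [Ag^+]^2[SO4^2-]
If s mol/L of Ag2SO4 dissolves, [Ag^+] = 2s and [SO4^2-] = s.
Substituting: Ksp = (2s)^2s = 4s^3
Solving, s = (8.0 × 10^-6/4)^(1/3) = 1.3 x 10^-2 M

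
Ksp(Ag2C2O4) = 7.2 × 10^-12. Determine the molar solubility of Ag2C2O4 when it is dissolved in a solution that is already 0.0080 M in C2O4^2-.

Ag2C2O4(s) ⇌ 2 Ag^+ + C2O4^2-
Ksp = [Ag^+]^2[C2O4^2-]
If s mol/L dissolves here, [Ag^+] = 2s, [C2O4^2-] = 0.0080 + s ≈ 0.0080 (Ksp is small, so little additional dissolves).
Ksp ≈ (2s)^2 × 0.0080
s = 1.5 × 10^-5 M
Check: s = 1.5 × 10^-5 ≪ 0.0080, so the approximation is valid.

s ≈ 1.5e-5 M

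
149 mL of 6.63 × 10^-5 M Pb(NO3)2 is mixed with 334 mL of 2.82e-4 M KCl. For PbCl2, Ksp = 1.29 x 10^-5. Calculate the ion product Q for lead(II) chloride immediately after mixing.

Total volume = 149 + 334 = 483 mL.
[Pb^2+] = 6.63 × 10^-5 × (149/483) = 2.045 × 10^-5 M
[Cl^-] = 2.82 × 10^-4 × (334/483) = 1.950 x 10^-4 M
PbCl2(s) ⇌ Pb^2+(aq) + 2 Cl^-(aq), so Q = [Pb^2+][Cl^-]^2
Q = (2.045 × 10^-5)(1.950 x 10^-4)^2 = 7.78 × 10^-13
Q < Ksp, so no precipitate of PbCl2 forms.

7.78 x 10^-13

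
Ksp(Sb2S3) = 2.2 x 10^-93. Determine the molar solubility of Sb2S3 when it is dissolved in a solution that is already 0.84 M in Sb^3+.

Sb2S3(s) ⇌ 2 Sb^3+(aq) + 3 S^2-(aq)
Ksp = [Sb^3+]^2[S^2-]^3
If s mol/L dissolves here, [Sb^3+] = 0.84 + 2s ≈ 0.84, [S^2-] = 3s (since the Sb^3+ already present dominates).
Ksp ≈ (0.84)^2 × (3s)^3
s = 4.9 × 10^-32 M
Check: 2s = 9.7 × 10^-32 ≪ 0.84, so the approximation is valid.

s ≈ 4.9e-32 M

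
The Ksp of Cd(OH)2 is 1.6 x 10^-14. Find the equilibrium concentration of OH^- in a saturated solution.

[OH^-] ≈ 3.2e-5 M

Cd(OH)2(s) <=> Cd^2+ + 2 OH^-
Ksp = [Cd^2+][OH^-]^2
If s mol/L of Cd(OH)2 dissolves, [Cd^2+] = s and [OH^-] = 2s.
Substituting: Ksp = s(2s)^2 = 4s^3
s^3 = 1.6 x 10^-14 / 4, so s = 1.59 x 10^-5 M
[OH^-] = 2s = 3.2 x 10^-5 M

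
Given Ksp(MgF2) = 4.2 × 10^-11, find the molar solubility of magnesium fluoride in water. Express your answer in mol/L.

s ≈ 2.2e-4 M

MgF2(s) <=> Mg^2+ + 2 F^-
Ksp = [Mg^2+][F^-]^2
With molar solubility s: [Mg^2+] = s, [F^-] = 2s.
Substituting: Ksp = s(2s)^2 = 4s^3
s = (4.2 × 10^-11 / 4)^(1/3) = 2.2 × 10^-4 M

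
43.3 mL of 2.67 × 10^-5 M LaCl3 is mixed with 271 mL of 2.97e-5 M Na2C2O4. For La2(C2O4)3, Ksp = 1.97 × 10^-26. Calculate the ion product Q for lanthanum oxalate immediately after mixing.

2.27 x 10^-25

Total volume = 43.3 + 271 = 314.3 mL.
[La^3+] = 2.67 × 10^-5 × (43.3/314.3) = 3.678 × 10^-6 M
[C2O4^2-] = 2.97 × 10^-5 × (271/314.3) = 2.561 × 10^-5 M
La2(C2O4)3(s) ⇌ 2 La^3+ + 3 C2O4^2-, so Q = [La^3+]^2[C2O4^2-]^3
Q = (3.678 × 10^-6)^2(2.561 x 10^-5)^3 = 2.27 × 10^-25
Q > Ksp, so La2(C2O4)3 will precipitate.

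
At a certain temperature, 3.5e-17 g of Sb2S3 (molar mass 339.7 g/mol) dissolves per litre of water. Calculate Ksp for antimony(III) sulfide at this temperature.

Ksp = 1.3 × 10^-93

Molar solubility s = (3.5 × 10^-17 g/L) / (339.7 g/mol) = 1.03 × 10^-19 M.
Sb2S3(s) <=> 2 Sb^3+(aq) + 3 S^2-(aq)
For each mole of Sb2S3 that dissolves: [Sb^3+] = 2s, [S^2-] = 3s.
Ksp = [Sb^3+]^2[S^2-]^3
Substituting: Ksp = (2s)^2(3s)^3 = 108s^5
Ksp = 108 × (1.03 × 10^-19)^5 = 1.3 × 10^-93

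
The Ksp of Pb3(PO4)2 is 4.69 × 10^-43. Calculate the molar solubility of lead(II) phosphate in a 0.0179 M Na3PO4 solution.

s ≈ 3.78 × 10^-14 M

Pb3(PO4)2(s) ⇌ 3 Pb^2+(aq) + 2 PO4^3-(aq)
Ksp = [Pb^2+]^3[PO4^3-]^2
Let s be the molar solubility in this solution. [Pb^2+] = 3s, [PO4^3-] = 0.0179 + 2s ≈ 0.0179 (common-ion effect: PO4^3- is already 0.0179 M).
Ksp ≈ (3s)^3 × (0.0179)^2
s = 3.78 x 10^-14 M
Check: 2s = 7.6 × 10^-14 ≪ 0.0179, so the approximation is valid.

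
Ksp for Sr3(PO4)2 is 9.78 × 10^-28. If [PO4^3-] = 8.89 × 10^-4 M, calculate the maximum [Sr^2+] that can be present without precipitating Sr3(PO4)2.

Sr3(PO4)2(s) ⇌ 3 Sr^2+(aq) + 2 PO4^3-(aq)
Ksp = [Sr^2+]^3[PO4^3-]^2
Precipitation begins when Q = Ksp. With [PO4^3-] = 8.89 × 10^-4 M:
9.78 × 10^-28 = (8.89 × 10^-4)^2 × [Sr^2+]^3
[Sr^2+] = (9.78 × 10^-28 / 7.903 x 10^-7)^(1/3) = 1.07 × 10^-7 M

[Sr^2+] ≈ 1.07 x 10^-7 M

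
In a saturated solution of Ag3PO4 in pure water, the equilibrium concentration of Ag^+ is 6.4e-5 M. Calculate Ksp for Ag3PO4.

Ksp ≈ 5.6e-18

Ag3PO4(s) <=> 3 Ag^+(aq) + PO4^3-(aq)
Stoichiometry gives [PO4^3-] = (1/3)[Ag^+] = 2.13 × 10^-5 M.
Ksp = [Ag^+]^3[PO4^3-]
Ksp = (6.4 x 10^-5)^3 × 2.13 × 10^-5 = 5.6 × 10^-18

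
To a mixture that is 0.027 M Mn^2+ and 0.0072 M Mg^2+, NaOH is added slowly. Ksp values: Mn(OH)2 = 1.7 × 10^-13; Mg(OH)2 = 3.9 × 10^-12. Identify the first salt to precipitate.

Each salt begins to precipitate when Q = Ksp, i.e. when [OH^-] reaches its threshold.
For Mn(OH)2: 1.7 × 10^-13 = 0.027 × [OH^-]^2  ⇒  [OH^-] = 2.5 x 10^-6 M.
For Mg(OH)2: 3.9 × 10^-12 = 0.0072 × [OH^-]^2  ⇒  [OH^-] = 2.3 × 10^-5 M.
The salt with the lower threshold [OH^-] precipitates first: Mn(OH)2.

Mn(OH)2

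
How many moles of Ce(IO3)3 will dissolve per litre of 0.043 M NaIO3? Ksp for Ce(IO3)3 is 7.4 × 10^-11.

Ce(IO3)3(s) <=> Ce^3+ + 3 IO3^-
Ksp = [Ce^3+][IO3^-]^3
Let s be the molar solubility in this solution. [Ce^3+] = s, [IO3^-] = 0.043 + 3s ≈ 0.043 (common-ion effect: IO3^- is already 0.043 M).
Ksp ≈ s × (0.043)^3
s = 9.3 × 10^-7 M
Check: 3s = 2.8 x 10^-6 ≪ 0.043, so the approximation is valid.

9.3e-7 M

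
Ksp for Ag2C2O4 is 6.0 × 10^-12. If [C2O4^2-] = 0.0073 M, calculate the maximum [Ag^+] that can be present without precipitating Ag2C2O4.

2.9 × 10^-5 M

Ag2C2O4(s) ⇌ 2 Ag^+ + C2O4^2-
Ksp = [Ag^+]^2[C2O4^2-]
Precipitation begins when Q = Ksp. With [C2O4^2-] = 0.0073 M:
6.0 × 10^-12 = (0.0073) × [Ag^+]^2
[Ag^+] = (6.0 × 10^-12 / 7.3 × 10^-3)^(1/2) = 2.9 × 10^-5 M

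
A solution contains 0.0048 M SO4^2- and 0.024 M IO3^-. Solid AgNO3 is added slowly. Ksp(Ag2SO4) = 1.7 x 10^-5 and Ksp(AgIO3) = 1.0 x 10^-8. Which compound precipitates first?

Each salt begins to precipitate when Q = Ksp, i.e. when [Ag^+] reaches its threshold.
For Ag2SO4: 1.7 x 10^-5 = 0.0048 × [Ag^+]^2  ⇒  [Ag^+] = 6.0 × 10^-2 M.
For AgIO3: 1.0 x 10^-8 = 0.024 × [Ag^+]  ⇒  [Ag^+] = 4.2 × 10^-7 M.
The salt with the lower threshold [Ag^+] precipitates first: AgIO3.

AgIO3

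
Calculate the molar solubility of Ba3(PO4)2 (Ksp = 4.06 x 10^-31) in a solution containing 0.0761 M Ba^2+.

Ba3(PO4)2(s) <=> 3 Ba^2+ + 2 PO4^3-
Ksp = [Ba^2+]^3[PO4^3-]^2
If s mol/L dissolves here, [Ba^2+] = 0.0761 + 3s ≈ 0.0761, [PO4^3-] = 2s (since the Ba^2+ already present dominates).
Ksp ≈ (0.0761)^3 × (2s)^2
s = 1.52 × 10^-14 M
Check: 3s = 4.6 × 10^-14 ≪ 0.0761, so the approximation is valid.

s = 1.52 × 10^-14 M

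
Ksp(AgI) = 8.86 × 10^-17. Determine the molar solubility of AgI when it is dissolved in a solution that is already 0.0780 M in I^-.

AgI(s) ⇌ Ag^+ + I^-
Ksp = [Ag^+][I^-]
Let s = moles of AgI that dissolve per litre. [Ag^+] = s, [I^-] = 0.0780 + s ≈ 0.0780 (Ksp is small, so little additional dissolves).
Ksp ≈ s × 0.0780
s = 1.14 x 10^-15 M
Check: s = 1.1 x 10^-15 ≪ 0.0780, so the approximation is valid.

s ≈ 1.14e-15 M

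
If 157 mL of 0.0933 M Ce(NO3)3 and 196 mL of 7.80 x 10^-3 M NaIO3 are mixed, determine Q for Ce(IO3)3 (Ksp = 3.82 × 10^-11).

Total volume = 157 + 196 = 353 mL.
[Ce^3+] = 9.33 × 10^-2 × (157/353) = 4.150 x 10^-2 M
[IO3^-] = 7.80 × 10^-3 × (196/353) = 4.331 × 10^-3 M
Ce(IO3)3(s) ⇌ Ce^3+ + 3 IO3^-, so Q = [Ce^3+][IO3^-]^3
Q = (4.150 x 10^-2)(4.331 x 10^-3)^3 = 3.37 × 10^-9
Q > Ksp, so Ce(IO3)3 will precipitate.

Q ≈ 3.37 × 10^-9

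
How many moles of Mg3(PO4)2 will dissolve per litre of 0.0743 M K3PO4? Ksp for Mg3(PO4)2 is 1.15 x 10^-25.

Mg3(PO4)2(s) <=> 3 Mg^2+ + 2 PO4^3-
Ksp = [Mg^2+]^3[PO4^3-]^2
If s mol/L dissolves here, [Mg^2+] = 3s, [PO4^3-] = 0.0743 + 2s ≈ 0.0743 (common-ion effect: PO4^3- is already 0.0743 M).
Ksp ≈ (3s)^3 × (0.0743)^2
s = 9.17 × 10^-9 M
Check: 2s = 1.8 × 10^-8 ≪ 0.0743, so the approximation is valid.

s = 9.17 × 10^-9 M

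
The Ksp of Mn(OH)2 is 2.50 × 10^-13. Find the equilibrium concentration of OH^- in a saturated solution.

[OH^-] ≈ 7.94 × 10^-5 M

Mn(OH)2(s) ⇌ Mn^2+(aq) + 2 OH^-(aq)
Ksp = [Mn^2+][OH^-]^2
With molar solubility s: [Mn^2+] = s, [OH^-] = 2s.
Substituting: Ksp = s(2s)^2 = 4s^3
s = (2.50 × 10^-13 / 4)^(1/3) = 3.969 × 10^-5 M
[OH^-] = 2s = 7.94 x 10^-5 M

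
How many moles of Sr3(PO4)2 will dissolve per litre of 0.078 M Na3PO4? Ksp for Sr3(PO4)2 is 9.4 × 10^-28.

Sr3(PO4)2(s) ⇌ 3 Sr^2+(aq) + 2 PO4^3-(aq)
Ksp = [Sr^2+]^3[PO4^3-]^2
Let s = moles of Sr3(PO4)2 that dissolve per litre. [Sr^2+] = 3s, [PO4^3-] = 0.078 + 2s ≈ 0.078 (since PO4^3- from Na3PO4 dominates).
Ksp ≈ (3s)^3 × (0.078)^2
s = 1.8 x 10^-9 M
Check: 2s = 3.6 × 10^-9 ≪ 0.078, so the approximation is valid.

1.8 × 10^-9 M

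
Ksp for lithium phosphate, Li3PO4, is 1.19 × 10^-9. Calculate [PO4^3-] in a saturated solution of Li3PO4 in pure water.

Li3PO4(s) <=> 3 Li^+ + PO4^3-
Ksp = [Li^+]^3[PO4^3-]
Let s = molar solubility. Then [Li^+] = 3s and [PO4^3-] = s.
So Ksp = (3s)^3 × s = 27s^4
s = (1.19 × 10^-9 / 27)^(1/4) = 2.577 × 10^-3 M
[PO4^3-] = s = 2.58 × 10^-3 M

[PO4^3-] ≈ 2.58 × 10^-3 M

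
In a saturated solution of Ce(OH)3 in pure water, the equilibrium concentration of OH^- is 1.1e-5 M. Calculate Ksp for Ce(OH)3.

Ce(OH)3(s) ⇌ Ce^3+ + 3 OH^-
Stoichiometry gives [Ce^3+] = (1/3)[OH^-] = 3.67 x 10^-6 M.
Ksp = [Ce^3+][OH^-]^3
Ksp = 3.67 × 10^-6 × (1.1 × 10^-5)^3 = 4.9 × 10^-21

4.9e-21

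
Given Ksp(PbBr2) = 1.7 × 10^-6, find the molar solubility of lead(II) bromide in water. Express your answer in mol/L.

s ≈ 7.5 × 10^-3 M

PbBr2(s) ⇌ Pb^2+(aq) + 2 Br^-(aq)
Ksp = [Pb^2+][Br^-]^2
Let s = molar solubility. Then [Pb^2+] = s and [Br^-] = 2s.
So Ksp = s × (2s)^2 = 4s^3
s = (1.7 × 10^-6 / 4)^(1/3) = 7.5 × 10^-3 M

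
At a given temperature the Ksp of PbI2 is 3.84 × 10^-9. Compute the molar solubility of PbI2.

s = 9.86 × 10^-4 M

PbI2(s) <=> Pb^2+ + 2 I^-
Ksp = [Pb^2+][I^-]^2
With molar solubility s: [Pb^2+] = s, [I^-] = 2s.
Ksp = s(2s)^2 = 4s^3
Solving, s = (3.84 × 10^-9/4)^(1/3) = 9.86 × 10^-4 M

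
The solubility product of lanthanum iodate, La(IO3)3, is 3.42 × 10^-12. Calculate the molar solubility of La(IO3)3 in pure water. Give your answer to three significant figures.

5.97e-4 M

La(IO3)3(s) ⇌ La^3+(aq) + 3 IO3^-(aq)
Ksp = [La^3+][IO3^-]^3
Let s = molar solubility. Then [La^3+] = s and [IO3^-] = 3s.
Ksp = s(3s)^3 = 27s^4
s = (3.42 × 10^-12 / 27)^(1/4) = 5.97 × 10^-4 M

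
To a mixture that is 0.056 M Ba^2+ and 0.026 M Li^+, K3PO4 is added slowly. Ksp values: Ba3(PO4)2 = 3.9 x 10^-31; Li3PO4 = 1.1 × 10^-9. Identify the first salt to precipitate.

Ba3(PO4)2

Each salt begins to precipitate when Q = Ksp, i.e. when [PO4^3-] reaches its threshold.
For Ba3(PO4)2: 3.9 x 10^-31 = (0.056)^3 × [PO4^3-]^2  ⇒  [PO4^3-] = 4.7 x 10^-14 M.
For Li3PO4: 1.1 × 10^-9 = (0.026)^3 × [PO4^3-]  ⇒  [PO4^3-] = 6.3 × 10^-5 M.
The salt with the lower threshold [PO4^3-] precipitates first: Ba3(PO4)2.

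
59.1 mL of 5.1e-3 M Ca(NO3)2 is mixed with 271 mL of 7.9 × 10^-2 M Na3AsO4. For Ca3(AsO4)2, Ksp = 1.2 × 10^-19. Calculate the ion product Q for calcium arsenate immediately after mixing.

Total volume = 59.1 + 271 = 330.1 mL.
[Ca^2+] = 5.1 × 10^-3 × (59.1/330.1) = 9.13 × 10^-4 M
[AsO4^3-] = 7.9 x 10^-2 × (271/330.1) = 6.49 × 10^-2 M
Ca3(AsO4)2(s) <=> 3 Ca^2+ + 2 AsO4^3-, so Q = [Ca^2+]^3[AsO4^3-]^2
Q = (9.13 × 10^-4)^3(6.49 x 10^-2)^2 = 3.2 x 10^-12
Q > Ksp, so Ca3(AsO4)2 will precipitate.

Q = 3.2 x 10^-12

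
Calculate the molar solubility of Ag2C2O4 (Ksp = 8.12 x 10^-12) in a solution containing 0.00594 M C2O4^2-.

1.85 × 10^-5 M

Ag2C2O4(s) ⇌ 2 Ag^+ + C2O4^2-
Ksp = [Ag^+]^2[C2O4^2-]
Let s be the molar solubility in this solution. [Ag^+] = 2s, [C2O4^2-] = 0.00594 + s ≈ 0.00594 (common-ion effect: C2O4^2- is already 0.00594 M).
Ksp ≈ (2s)^2 × 0.00594
s = 1.85 x 10^-5 M
Check: s = 1.8 × 10^-5 ≪ 0.00594, so the approximation is valid.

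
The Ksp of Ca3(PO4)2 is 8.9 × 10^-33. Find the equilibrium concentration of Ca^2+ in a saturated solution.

4.6e-7 M

Ca3(PO4)2(s) ⇌ 3 Ca^2+(aq) + 2 PO4^3-(aq)
Ksp = [Ca^2+]^3[PO4^3-]^2
If s mol/L of Ca3(PO4)2 dissolves, [Ca^2+] = 3s and [PO4^3-] = 2s.
Ksp = (3s)^3(2s)^2 = 108s^5
s = (8.9 × 10^-33 / 108)^(1/5) = 1.52 × 10^-7 M
[Ca^2+] = 3s = 4.6 x 10^-7 M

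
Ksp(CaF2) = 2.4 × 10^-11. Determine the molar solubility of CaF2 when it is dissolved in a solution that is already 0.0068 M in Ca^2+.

CaF2(s) <=> Ca^2+(aq) + 2 F^-(aq)
Ksp = [Ca^2+][F^-]^2
Let s = moles of CaF2 that dissolve per litre. [Ca^2+] = 0.0068 + s ≈ 0.0068, [F^-] = 2s (since the Ca^2+ already present dominates).
Ksp ≈ 0.0068 × (2s)^2
s = 3.0 x 10^-5 M
Check: s = 3.0 x 10^-5 ≪ 0.0068, so the approximation is valid.

3.0 × 10^-5 M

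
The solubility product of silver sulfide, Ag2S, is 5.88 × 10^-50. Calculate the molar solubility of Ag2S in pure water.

2.45e-17 M

Ag2S(s) ⇌ 2 Ag^+(aq) + S^2-(aq)
Ksp = [Ag^+]^2[S^2-]
With molar solubility s: [Ag^+] = 2s, [S^2-] = s.
So Ksp = (2s)^2 × s = 4s^3
s^3 = 5.88 × 10^-50 / 4, so s = 2.45 × 10^-17 M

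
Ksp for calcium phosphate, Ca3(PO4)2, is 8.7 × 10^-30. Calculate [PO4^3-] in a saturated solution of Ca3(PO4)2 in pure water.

Ca3(PO4)2(s) ⇌ 3 Ca^2+(aq) + 2 PO4^3-(aq)
Ksp = [Ca^2+]^3[PO4^3-]^2
Let s = molar solubility. Then [Ca^2+] = 3s and [PO4^3-] = 2s.
Substituting: Ksp = (3s)^3(2s)^2 = 108s^5
Solving, s = (8.7 × 10^-30/108)^(1/5) = 6.04 x 10^-7 M
[PO4^3-] = 2s = 1.2 x 10^-6 M

1.2 × 10^-6 M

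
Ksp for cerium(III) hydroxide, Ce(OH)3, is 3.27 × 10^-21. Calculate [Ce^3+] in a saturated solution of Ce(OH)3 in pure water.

[Ce^3+] ≈ 3.32 × 10^-6 M

Ce(OH)3(s) ⇌ Ce^3+(aq) + 3 OH^-(aq)
Ksp = [Ce^3+][OH^-]^3
For each mole of Ce(OH)3 that dissolves: [Ce^3+] = s, [OH^-] = 3s.
Ksp = s(3s)^3 = 27s^4
s^4 = 3.27 × 10^-21 / 27, so s = 3.317 x 10^-6 M
[Ce^3+] = s = 3.32 x 10^-6 M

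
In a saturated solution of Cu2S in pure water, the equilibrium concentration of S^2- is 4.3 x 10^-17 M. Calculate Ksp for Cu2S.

Cu2S(s) ⇌ 2 Cu^+ + S^2-
Stoichiometry gives [Cu^+] = (2/1)[S^2-] = 8.60 × 10^-17 M.
Ksp = [Cu^+]^2[S^2-]
Ksp = (8.60 × 10^-17)^2 × 4.3 × 10^-17 = 3.2 x 10^-49

3.2e-49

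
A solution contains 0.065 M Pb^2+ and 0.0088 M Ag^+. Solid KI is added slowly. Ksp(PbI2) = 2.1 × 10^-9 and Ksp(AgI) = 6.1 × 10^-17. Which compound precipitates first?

Each salt begins to precipitate when Q = Ksp, i.e. when [I^-] reaches its threshold.
For PbI2: 2.1 × 10^-9 = 0.065 × [I^-]^2  ⇒  [I^-] = 1.8 × 10^-4 M.
For AgI: 6.1 × 10^-17 = 0.0088 × [I^-]  ⇒  [I^-] = 6.9 x 10^-15 M.
The salt with the lower threshold [I^-] precipitates first: AgI.

AgI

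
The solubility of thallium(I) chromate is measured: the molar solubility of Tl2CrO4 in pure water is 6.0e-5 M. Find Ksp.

Tl2CrO4(s) <=> 2 Tl^+(aq) + CrO4^2-(aq)
Let s = molar solubility. Then [Tl^+] = 2s and [CrO4^2-] = s.
Ksp = [Tl^+]^2[CrO4^2-]
Ksp = (2s)^2s = 4s^3
With s = 6.0 × 10^-5: Ksp = 8.6 × 10^-13

Ksp = 8.6e-13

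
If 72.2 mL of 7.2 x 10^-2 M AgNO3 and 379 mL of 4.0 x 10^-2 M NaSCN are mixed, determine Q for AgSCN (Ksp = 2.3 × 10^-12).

Q ≈ 3.9e-4

Total volume = 72.2 + 379 = 451.2 mL.
[Ag^+] = 7.2 × 10^-2 × (72.2/451.2) = 1.15 × 10^-2 M
[SCN^-] = 4.0 x 10^-2 × (379/451.2) = 3.36 x 10^-2 M
AgSCN(s) ⇌ Ag^+(aq) + SCN^-(aq), so Q = [Ag^+][SCN^-]
Q = (1.15 × 10^-2)(3.36 × 10^-2) = 3.9 × 10^-4
Q > Ksp, so AgSCN will precipitate.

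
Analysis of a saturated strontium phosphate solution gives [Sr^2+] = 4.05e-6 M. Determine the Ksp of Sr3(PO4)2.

Sr3(PO4)2(s) ⇌ 3 Sr^2+(aq) + 2 PO4^3-(aq)
Stoichiometry gives [PO4^3-] = (2/3)[Sr^2+] = 2.700 × 10^-6 M.
Ksp = [Sr^2+]^3[PO4^3-]^2
Ksp = (4.05 x 10^-6)^3 × (2.700 × 10^-6)^2 = 4.84 × 10^-28

4.84 × 10^-28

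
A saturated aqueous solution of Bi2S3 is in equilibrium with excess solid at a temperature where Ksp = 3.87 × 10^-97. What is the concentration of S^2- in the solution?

[S^2-] = 6.14 × 10^-20 M

Bi2S3(s) ⇌ 2 Bi^3+ + 3 S^2-
Ksp = [Bi^3+]^2[S^2-]^3
Let s = molar solubility. Then [Bi^3+] = 2s and [S^2-] = 3s.
Ksp = (2s)^2(3s)^3 = 108s^5
Solving, s = (3.87 × 10^-97/108)^(1/5) = 2.046 x 10^-20 M
[S^2-] = 3s = 6.14 × 10^-20 M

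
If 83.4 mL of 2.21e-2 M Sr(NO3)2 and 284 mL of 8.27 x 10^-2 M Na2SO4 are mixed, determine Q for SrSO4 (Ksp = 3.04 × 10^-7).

Q ≈ 3.21 × 10^-4

Total volume = 83.4 + 284 = 367.4 mL.
[Sr^2+] = 2.21 × 10^-2 × (83.4/367.4) = 5.017 × 10^-3 M
[SO4^2-] = 8.27 x 10^-2 × (284/367.4) = 6.393 × 10^-2 M
SrSO4(s) <=> Sr^2+ + SO4^2-, so Q = [Sr^2+][SO4^2-]
Q = (5.017 × 10^-3)(6.393 × 10^-2) = 3.21 × 10^-4
Q > Ksp, so SrSO4 will precipitate.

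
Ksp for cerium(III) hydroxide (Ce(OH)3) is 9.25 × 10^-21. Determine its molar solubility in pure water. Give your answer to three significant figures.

Ce(OH)3(s) ⇌ Ce^3+ + 3 OH^-
Ksp = [Ce^3+][OH^-]^3
For each mole of Ce(OH)3 that dissolves: [Ce^3+] = s, [OH^-] = 3s.
So Ksp = s × (3s)^3 = 27s^4
Solving, s = (9.25 × 10^-21/27)^(1/4) = 4.30 × 10^-6 M

s = 4.30 × 10^-6 M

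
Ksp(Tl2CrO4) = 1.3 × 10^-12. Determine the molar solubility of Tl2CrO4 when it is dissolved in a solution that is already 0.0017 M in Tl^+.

Tl2CrO4(s) <=> 2 Tl^+ + CrO4^2-
Ksp = [Tl^+]^2[CrO4^2-]
If s mol/L dissolves here, [Tl^+] = 0.0017 + 2s ≈ 0.0017, [CrO4^2-] = s (common-ion effect: Tl^+ is already 0.0017 M).
Ksp ≈ (0.0017)^2 × s
s = 4.5 x 10^-7 M
Check: 2s = 9.0 × 10^-7 ≪ 0.0017, so the approximation is valid.

4.5e-7 M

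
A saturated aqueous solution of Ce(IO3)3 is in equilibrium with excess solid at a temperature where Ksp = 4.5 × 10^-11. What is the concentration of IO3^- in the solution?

Ce(IO3)3(s) <=> Ce^3+(aq) + 3 IO3^-(aq)
Ksp = [Ce^3+][IO3^-]^3
Let s = molar solubility. Then [Ce^3+] = s and [IO3^-] = 3s.
So Ksp = s × (3s)^3 = 27s^4
Solving, s = (4.5 × 10^-11/27)^(1/4) = 1.14 × 10^-3 M
[IO3^-] = 3s = 3.4 × 10^-3 M

3.4e-3 M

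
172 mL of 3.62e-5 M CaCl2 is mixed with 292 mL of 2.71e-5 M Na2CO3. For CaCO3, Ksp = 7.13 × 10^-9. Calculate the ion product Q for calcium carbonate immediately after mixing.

Total volume = 172 + 292 = 464 mL.
[Ca^2+] = 3.62 x 10^-5 × (172/464) = 1.342 x 10^-5 M
[CO3^2-] = 2.71 × 10^-5 × (292/464) = 1.705 × 10^-5 M
CaCO3(s) <=> Ca^2+(aq) + CO3^2-(aq), so Q = [Ca^2+][CO3^2-]
Q = (1.342 × 10^-5)(1.705 × 10^-5) = 2.29 x 10^-10
Q < Ksp, so no precipitate of CaCO3 forms.

2.29e-10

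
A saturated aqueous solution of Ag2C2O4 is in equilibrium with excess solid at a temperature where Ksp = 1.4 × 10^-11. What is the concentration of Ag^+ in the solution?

[Ag^+] ≈ 3.0e-4 M

Ag2C2O4(s) <=> 2 Ag^+ + C2O4^2-
Ksp = [Ag^+]^2[C2O4^2-]
Let s = molar solubility. Then [Ag^+] = 2s and [C2O4^2-] = s.
Substituting: Ksp = (2s)^2s = 4s^3
Solving, s = (1.4 × 10^-11/4)^(1/3) = 1.52 x 10^-4 M
[Ag^+] = 2s = 3.0 × 10^-4 M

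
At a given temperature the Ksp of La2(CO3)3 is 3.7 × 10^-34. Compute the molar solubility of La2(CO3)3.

La2(CO3)3(s) ⇌ 2 La^3+ + 3 CO3^2-
Ksp = [La^3+]^2[CO3^2-]^3
With molar solubility s: [La^3+] = 2s, [CO3^2-] = 3s.
Substituting: Ksp = (2s)^2(3s)^3 = 108s^5
Solving, s = (3.7 × 10^-34/108)^(1/5) = 8.1 × 10^-8 M

s ≈ 8.1e-8 M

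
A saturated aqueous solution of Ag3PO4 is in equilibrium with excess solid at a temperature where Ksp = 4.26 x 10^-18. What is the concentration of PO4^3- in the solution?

[PO4^3-] = 1.99e-5 M

Ag3PO4(s) ⇌ 3 Ag^+ + PO4^3-
Ksp = [Ag^+]^3[PO4^3-]
For each mole of Ag3PO4 that dissolves: [Ag^+] = 3s, [PO4^3-] = s.
So Ksp = (3s)^3 × s = 27s^4
s = (4.26 x 10^-18 / 27)^(1/4) = 1.993 × 10^-5 M
[PO4^3-] = s = 1.99 × 10^-5 M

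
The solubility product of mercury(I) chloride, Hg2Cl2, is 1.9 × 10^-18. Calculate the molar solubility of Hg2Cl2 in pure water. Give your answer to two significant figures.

Hg2Cl2(s) ⇌ Hg2^2+(aq) + 2 Cl^-(aq)
Ksp = [Hg2^2+][Cl^-]^2
With molar solubility s: [Hg2^2+] = s, [Cl^-] = 2s.
Ksp = s(2s)^2 = 4s^3
Solving, s = (1.9 × 10^-18/4)^(1/3) = 7.8 x 10^-7 M

s = 7.8 × 10^-7 M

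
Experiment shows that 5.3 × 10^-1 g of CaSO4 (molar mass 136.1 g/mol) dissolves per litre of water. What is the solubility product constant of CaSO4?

Molar solubility s = (5.3 × 10^-1 g/L) / (136.1 g/mol) = 3.89 x 10^-3 M.
CaSO4(s) <=> Ca^2+(aq) + SO4^2-(aq)
For each mole of CaSO4 that dissolves: [Ca^2+] = s, [SO4^2-] = s.
Ksp = [Ca^2+][SO4^2-]
Ksp = (s)(s) = s^2
With s = 3.89 × 10^-3: Ksp = 1.5 × 10^-5

Ksp = 1.5 × 10^-5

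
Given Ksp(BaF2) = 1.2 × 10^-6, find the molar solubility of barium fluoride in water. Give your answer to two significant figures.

BaF2(s) <=> Ba^2+ + 2 F^-
Ksp = [Ba^2+][F^-]^2
For each mole of BaF2 that dissolves: [Ba^2+] = s, [F^-] = 2s.
Ksp = s(2s)^2 = 4s^3
s^3 = 1.2 × 10^-6 / 4, so s = 6.7 × 10^-3 M

s = 6.7 × 10^-3 M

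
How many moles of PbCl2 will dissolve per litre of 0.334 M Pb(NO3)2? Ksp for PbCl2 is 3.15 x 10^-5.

s ≈ 4.86 x 10^-3 M

PbCl2(s) <=> Pb^2+ + 2 Cl^-
Ksp = [Pb^2+][Cl^-]^2
Let s be the molar solubility in this solution. [Pb^2+] = 0.334 + s ≈ 0.334, [Cl^-] = 2s (common-ion effect: Pb^2+ is already 0.334 M).
Ksp ≈ 0.334 × (2s)^2
s = 4.86 × 10^-3 M
Check: s = 4.9 × 10^-3 ≪ 0.334, so the approximation is valid.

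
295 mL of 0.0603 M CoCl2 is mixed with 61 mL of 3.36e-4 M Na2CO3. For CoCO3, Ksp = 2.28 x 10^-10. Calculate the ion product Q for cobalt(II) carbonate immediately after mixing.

Total volume = 295 + 61 = 356 mL.
[Co^2+] = 6.03 × 10^-2 × (295/356) = 4.997 x 10^-2 M
[CO3^2-] = 3.36 x 10^-4 × (61/356) = 5.757 x 10^-5 M
CoCO3(s) <=> Co^2+(aq) + CO3^2-(aq), so Q = [Co^2+][CO3^2-]
Q = (4.997 × 10^-2)(5.757 × 10^-5) = 2.88 × 10^-6
Q > Ksp, so CoCO3 will precipitate.

Q ≈ 2.88 x 10^-6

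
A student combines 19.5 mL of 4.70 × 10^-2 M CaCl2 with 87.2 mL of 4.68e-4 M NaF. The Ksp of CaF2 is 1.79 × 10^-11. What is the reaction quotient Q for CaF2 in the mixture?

Total volume = 19.5 + 87.2 = 106.7 mL.
[Ca^2+] = 4.70 × 10^-2 × (19.5/106.7) = 8.590 x 10^-3 M
[F^-] = 4.68 × 10^-4 × (87.2/106.7) = 3.825 x 10^-4 M
CaF2(s) ⇌ Ca^2+(aq) + 2 F^-(aq), so Q = [Ca^2+][F^-]^2
Q = (8.590 × 10^-3)(3.825 × 10^-4)^2 = 1.26 × 10^-9
Q > Ksp, so CaF2 will precipitate.

Q = 1.26 × 10^-9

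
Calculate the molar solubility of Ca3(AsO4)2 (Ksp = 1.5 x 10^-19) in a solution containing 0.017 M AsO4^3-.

s = 2.7 x 10^-6 M

Ca3(AsO4)2(s) <=> 3 Ca^2+ + 2 AsO4^3-
Ksp = [Ca^2+]^3[AsO4^3-]^2
Let s be the molar solubility in this solution. [Ca^2+] = 3s, [AsO4^3-] = 0.017 + 2s ≈ 0.017 (since the AsO4^3- already present dominates).
Ksp ≈ (3s)^3 × (0.017)^2
s = 2.7 x 10^-6 M
Check: 2s = 5.4 × 10^-6 ≪ 0.017, so the approximation is valid.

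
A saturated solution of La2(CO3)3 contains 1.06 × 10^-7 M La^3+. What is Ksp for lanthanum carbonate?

La2(CO3)3(s) ⇌ 2 La^3+(aq) + 3 CO3^2-(aq)
Stoichiometry gives [CO3^2-] = (3/2)[La^3+] = 1.590 × 10^-7 M.
Ksp = [La^3+]^2[CO3^2-]^3
Ksp = (1.06 × 10^-7)^2 × (1.590 × 10^-7)^3 = 4.52 × 10^-35

Ksp ≈ 4.52 × 10^-35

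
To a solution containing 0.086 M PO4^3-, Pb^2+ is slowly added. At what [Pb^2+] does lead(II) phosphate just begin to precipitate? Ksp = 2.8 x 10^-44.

Pb3(PO4)2(s) ⇌ 3 Pb^2+ + 2 PO4^3-
Ksp = [Pb^2+]^3[PO4^3-]^2
Precipitation begins when Q = Ksp. With [PO4^3-] = 0.086 M:
2.8 x 10^-44 = (0.086)^2 × [Pb^2+]^3
[Pb^2+] = (2.8 x 10^-44 / 7.40 × 10^-3)^(1/3) = 1.6 × 10^-14 M

[Pb^2+] = 1.6 × 10^-14 M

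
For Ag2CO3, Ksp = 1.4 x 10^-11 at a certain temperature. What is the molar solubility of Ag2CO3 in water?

Ag2CO3(s) <=> 2 Ag^+ + CO3^2-
Ksp = [Ag^+]^2[CO3^2-]
For each mole of Ag2CO3 that dissolves: [Ag^+] = 2s, [CO3^2-] = s.
Ksp = (2s)^2s = 4s^3
Solving, s = (1.4 x 10^-11/4)^(1/3) = 1.5 × 10^-4 M

1.5 × 10^-4 M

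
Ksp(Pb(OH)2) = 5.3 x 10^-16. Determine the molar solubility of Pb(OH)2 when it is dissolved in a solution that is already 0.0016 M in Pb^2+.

2.9 × 10^-7 M

Pb(OH)2(s) ⇌ Pb^2+ + 2 OH^-
Ksp = [Pb^2+][OH^-]^2
Let s be the molar solubility in this solution. [Pb^2+] = 0.0016 + s ≈ 0.0016, [OH^-] = 2s (Ksp is small, so little additional dissolves).
Ksp ≈ 0.0016 × (2s)^2
s = 2.9 × 10^-7 M
Check: s = 2.9 × 10^-7 ≪ 0.0016, so the approximation is valid.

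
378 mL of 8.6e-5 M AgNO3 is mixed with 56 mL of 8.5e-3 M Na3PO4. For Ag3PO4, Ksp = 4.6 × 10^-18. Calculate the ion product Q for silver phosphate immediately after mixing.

Q = 4.6e-16

Total volume = 378 + 56 = 434 mL.
[Ag^+] = 8.6 × 10^-5 × (378/434) = 7.49 x 10^-5 M
[PO4^3-] = 8.5 × 10^-3 × (56/434) = 1.10 x 10^-3 M
Ag3PO4(s) ⇌ 3 Ag^+(aq) + PO4^3-(aq), so Q = [Ag^+]^3[PO4^3-]
Q = (7.49 x 10^-5)^3(1.10 × 10^-3) = 4.6 × 10^-16
Q > Ksp, so Ag3PO4 will precipitate.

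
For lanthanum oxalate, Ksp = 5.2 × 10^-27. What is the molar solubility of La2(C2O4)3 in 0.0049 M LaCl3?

2.0e-8 M

La2(C2O4)3(s) ⇌ 2 La^3+ + 3 C2O4^2-
Ksp = [La^3+]^2[C2O4^2-]^3
Let s = moles of La2(C2O4)3 that dissolve per litre. [La^3+] = 0.0049 + 2s ≈ 0.0049, [C2O4^2-] = 3s (common-ion effect: La^3+ is already 0.0049 M).
Ksp ≈ (0.0049)^2 × (3s)^3
s = 2.0 × 10^-8 M
Check: 2s = 4.0 × 10^-8 ≪ 0.0049, so the approximation is valid.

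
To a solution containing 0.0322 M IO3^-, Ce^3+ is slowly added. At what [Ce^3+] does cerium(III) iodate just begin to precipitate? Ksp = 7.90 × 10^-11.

Ce(IO3)3(s) ⇌ Ce^3+(aq) + 3 IO3^-(aq)
Ksp = [Ce^3+][IO3^-]^3
Precipitation begins when Q = Ksp. With [IO3^-] = 0.0322 M:
7.90 × 10^-11 = (0.0322)^3 × [Ce^3+]
[Ce^3+] = (7.90 × 10^-11 / 3.339 × 10^-5) = 2.37 × 10^-6 M

[Ce^3+] ≈ 2.37 x 10^-6 M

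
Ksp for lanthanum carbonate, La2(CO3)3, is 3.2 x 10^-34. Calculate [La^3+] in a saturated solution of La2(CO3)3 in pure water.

La2(CO3)3(s) ⇌ 2 La^3+(aq) + 3 CO3^2-(aq)
Ksp = [La^3+]^2[CO3^2-]^3
If s mol/L of La2(CO3)3 dissolves, [La^3+] = 2s and [CO3^2-] = 3s.
Substituting: Ksp = (2s)^2(3s)^3 = 108s^5
s = (3.2 x 10^-34 / 108)^(1/5) = 7.84 x 10^-8 M
[La^3+] = 2s = 1.6 × 10^-7 M

1.6 × 10^-7 M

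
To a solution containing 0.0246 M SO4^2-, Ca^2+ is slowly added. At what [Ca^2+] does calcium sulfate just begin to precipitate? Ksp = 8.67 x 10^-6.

CaSO4(s) ⇌ Ca^2+(aq) + SO4^2-(aq)
Ksp = [Ca^2+][SO4^2-]
Precipitation begins when Q = Ksp. With [SO4^2-] = 0.0246 M:
8.67 x 10^-6 = (0.0246) × [Ca^2+]
[Ca^2+] = (8.67 x 10^-6 / 2.46 × 10^-2) = 3.52 × 10^-4 M

[Ca^2+] = 3.52 × 10^-4 M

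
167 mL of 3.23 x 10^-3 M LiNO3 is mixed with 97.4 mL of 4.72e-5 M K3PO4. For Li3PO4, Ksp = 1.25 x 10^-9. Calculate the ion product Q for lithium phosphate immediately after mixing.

Total volume = 167 + 97.4 = 264.4 mL.
[Li^+] = 3.23 x 10^-3 × (167/264.4) = 2.040 × 10^-3 M
[PO4^3-] = 4.72 × 10^-5 × (97.4/264.4) = 1.739 x 10^-5 M
Li3PO4(s) <=> 3 Li^+ + PO4^3-, so Q = [Li^+]^3[PO4^3-]
Q = (2.040 × 10^-3)^3(1.739 x 10^-5) = 1.48 × 10^-13
Q < Ksp, so no precipitate of Li3PO4 forms.

1.48 x 10^-13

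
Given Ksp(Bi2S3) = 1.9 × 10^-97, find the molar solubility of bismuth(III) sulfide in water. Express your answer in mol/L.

s ≈ 1.8 x 10^-20 M

Bi2S3(s) ⇌ 2 Bi^3+ + 3 S^2-
Ksp = [Bi^3+]^2[S^2-]^3
If s mol/L of Bi2S3 dissolves, [Bi^3+] = 2s and [S^2-] = 3s.
Ksp = (2s)^2(3s)^3 = 108s^5
s = (1.9 × 10^-97 / 108)^(1/5) = 1.8 × 10^-20 M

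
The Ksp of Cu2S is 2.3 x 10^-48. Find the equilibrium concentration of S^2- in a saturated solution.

[S^2-] ≈ 8.3 × 10^-17 M

Cu2S(s) ⇌ 2 Cu^+(aq) + S^2-(aq)
Ksp = [Cu^+]^2[S^2-]
With molar solubility s: [Cu^+] = 2s, [S^2-] = s.
So Ksp = (2s)^2 × s = 4s^3
Solving, s = (2.3 x 10^-48/4)^(1/3) = 8.32 x 10^-17 M
[S^2-] = s = 8.3 x 10^-17 M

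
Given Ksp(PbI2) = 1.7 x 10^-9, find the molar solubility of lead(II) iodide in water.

PbI2(s) <=> Pb^2+(aq) + 2 I^-(aq)
Ksp = [Pb^2+][I^-]^2
Let s = molar solubility. Then [Pb^2+] = s and [I^-] = 2s.
Ksp = s(2s)^2 = 4s^3
s = (1.7 x 10^-9 / 4)^(1/3) = 7.5 x 10^-4 M

s = 7.5 × 10^-4 M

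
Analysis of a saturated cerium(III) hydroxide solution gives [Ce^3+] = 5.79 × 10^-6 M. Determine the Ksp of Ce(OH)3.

Ce(OH)3(s) <=> Ce^3+(aq) + 3 OH^-(aq)
Stoichiometry gives [OH^-] = (3/1)[Ce^3+] = 1.737 × 10^-5 M.
Ksp = [Ce^3+][OH^-]^3
Ksp = 5.79 × 10^-6 × (1.737 x 10^-5)^3 = 3.03 × 10^-20

Ksp = 3.03 x 10^-20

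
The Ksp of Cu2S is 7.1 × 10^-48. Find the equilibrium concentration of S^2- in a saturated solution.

1.2 × 10^-16 M

Cu2S(s) ⇌ 2 Cu^+(aq) + S^2-(aq)
Ksp = [Cu^+]^2[S^2-]
Let s = molar solubility. Then [Cu^+] = 2s and [S^2-] = s.
Ksp = (2s)^2s = 4s^3
s^3 = 7.1 × 10^-48 / 4, so s = 1.21 × 10^-16 M
[S^2-] = s = 1.2 × 10^-16 M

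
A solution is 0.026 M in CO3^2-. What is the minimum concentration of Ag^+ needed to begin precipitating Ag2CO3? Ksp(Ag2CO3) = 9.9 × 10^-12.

Ag2CO3(s) ⇌ 2 Ag^+ + CO3^2-
Ksp = [Ag^+]^2[CO3^2-]
Precipitation begins when Q = Ksp. With [CO3^2-] = 0.026 M:
9.9 × 10^-12 = (0.026) × [Ag^+]^2
[Ag^+] = (9.9 × 10^-12 / 2.6 x 10^-2)^(1/2) = 2.0 x 10^-5 M

2.0 × 10^-5 M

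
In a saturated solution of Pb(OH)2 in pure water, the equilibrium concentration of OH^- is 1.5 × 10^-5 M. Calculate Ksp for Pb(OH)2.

Pb(OH)2(s) <=> Pb^2+ + 2 OH^-
Stoichiometry gives [Pb^2+] = (1/2)[OH^-] = 7.50 × 10^-6 M.
Ksp = [Pb^2+][OH^-]^2
Ksp = 7.50 × 10^-6 × (1.5 × 10^-5)^2 = 1.7 x 10^-15

Ksp = 1.7 x 10^-15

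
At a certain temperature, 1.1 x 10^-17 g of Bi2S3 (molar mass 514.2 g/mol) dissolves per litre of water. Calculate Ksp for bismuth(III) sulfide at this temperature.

Ksp = 4.8e-97

Molar solubility s = (1.1 × 10^-17 g/L) / (514.2 g/mol) = 2.14 × 10^-20 M.
Bi2S3(s) ⇌ 2 Bi^3+(aq) + 3 S^2-(aq)
Let s = molar solubility. Then [Bi^3+] = 2s and [S^2-] = 3s.
Ksp = [Bi^3+]^2[S^2-]^3
Substituting: Ksp = (2s)^2(3s)^3 = 108s^5
With s = 2.14 × 10^-20: Ksp = 4.8 × 10^-97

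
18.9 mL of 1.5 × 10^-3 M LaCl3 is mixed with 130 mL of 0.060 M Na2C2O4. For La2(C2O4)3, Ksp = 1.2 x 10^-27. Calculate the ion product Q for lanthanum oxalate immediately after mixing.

5.2 x 10^-12

Total volume = 18.9 + 130 = 148.9 mL.
[La^3+] = 1.5 × 10^-3 × (18.9/148.9) = 1.90 × 10^-4 M
[C2O4^2-] = 6.0 × 10^-2 × (130/148.9) = 5.24 × 10^-2 M
La2(C2O4)3(s) <=> 2 La^3+(aq) + 3 C2O4^2-(aq), so Q = [La^3+]^2[C2O4^2-]^3
Q = (1.90 x 10^-4)^2(5.24 x 10^-2)^3 = 5.2 × 10^-12
Q > Ksp, so La2(C2O4)3 will precipitate.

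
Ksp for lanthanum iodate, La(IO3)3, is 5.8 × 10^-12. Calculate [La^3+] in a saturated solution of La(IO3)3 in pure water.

La(IO3)3(s) <=> La^3+ + 3 IO3^-
Ksp = [La^3+][IO3^-]^3
Let s = molar solubility. Then [La^3+] = s and [IO3^-] = 3s.
Ksp = s(3s)^3 = 27s^4
s^4 = 5.8 × 10^-12 / 27, so s = 6.81 × 10^-4 M
[La^3+] = s = 6.8 × 10^-4 M

[La^3+] = 6.8 × 10^-4 M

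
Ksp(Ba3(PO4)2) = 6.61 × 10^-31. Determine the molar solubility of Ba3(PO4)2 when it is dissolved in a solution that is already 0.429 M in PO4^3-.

s ≈ 5.10 × 10^-11 M

Ba3(PO4)2(s) <=> 3 Ba^2+ + 2 PO4^3-
Ksp = [Ba^2+]^3[PO4^3-]^2
If s mol/L dissolves here, [Ba^2+] = 3s, [PO4^3-] = 0.429 + 2s ≈ 0.429 (Ksp is small, so little additional dissolves).
Ksp ≈ (3s)^3 × (0.429)^2
s = 5.10 × 10^-11 M
Check: 2s = 1.0 x 10^-10 ≪ 0.429, so the approximation is valid.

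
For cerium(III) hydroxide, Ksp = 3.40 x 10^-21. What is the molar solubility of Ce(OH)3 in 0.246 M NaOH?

Ce(OH)3(s) <=> Ce^3+ + 3 OH^-
Ksp = [Ce^3+][OH^-]^3
Let s = moles of Ce(OH)3 that dissolve per litre. [Ce^3+] = s, [OH^-] = 0.246 + 3s ≈ 0.246 (common-ion effect: OH^- is already 0.246 M).
Ksp ≈ s × (0.246)^3
s = 2.28 x 10^-19 M
Check: 3s = 6.9 × 10^-19 ≪ 0.246, so the approximation is valid.

s = 2.28 × 10^-19 M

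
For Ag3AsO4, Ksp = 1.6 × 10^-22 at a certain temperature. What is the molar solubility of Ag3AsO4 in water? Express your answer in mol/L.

Ag3AsO4(s) <=> 3 Ag^+ + AsO4^3-
Ksp = [Ag^+]^3[AsO4^3-]
With molar solubility s: [Ag^+] = 3s, [AsO4^3-] = s.
Ksp = (3s)^3s = 27s^4
s = (1.6 × 10^-22 / 27)^(1/4) = 1.6 × 10^-6 M

s = 1.6 x 10^-6 M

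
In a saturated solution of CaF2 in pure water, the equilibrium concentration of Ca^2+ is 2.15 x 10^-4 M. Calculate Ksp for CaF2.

CaF2(s) <=> Ca^2+ + 2 F^-
Stoichiometry gives [F^-] = (2/1)[Ca^2+] = 4.300 x 10^-4 M.
Ksp = [Ca^2+][F^-]^2
Ksp = 2.15 x 10^-4 × (4.300 × 10^-4)^2 = 3.98 x 10^-11

Ksp ≈ 3.98 x 10^-11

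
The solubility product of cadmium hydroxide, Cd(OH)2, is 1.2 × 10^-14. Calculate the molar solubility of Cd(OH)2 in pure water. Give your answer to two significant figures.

1.4 × 10^-5 M

Cd(OH)2(s) ⇌ Cd^2+(aq) + 2 OH^-(aq)
Ksp = [Cd^2+][OH^-]^2
For each mole of Cd(OH)2 that dissolves: [Cd^2+] = s, [OH^-] = 2s.
Ksp = s(2s)^2 = 4s^3
s = (1.2 × 10^-14 / 4)^(1/3) = 1.4 x 10^-5 M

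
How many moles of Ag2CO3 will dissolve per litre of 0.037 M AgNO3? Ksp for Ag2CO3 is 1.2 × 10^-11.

s = 8.8 x 10^-9 M

Ag2CO3(s) ⇌ 2 Ag^+ + CO3^2-
Ksp = [Ag^+]^2[CO3^2-]
Let s = moles of Ag2CO3 that dissolve per litre. [Ag^+] = 0.037 + 2s ≈ 0.037, [CO3^2-] = s (common-ion effect: Ag^+ is already 0.037 M).
Ksp ≈ (0.037)^2 × s
s = 8.8 x 10^-9 M
Check: 2s = 1.8 × 10^-8 ≪ 0.037, so the approximation is valid.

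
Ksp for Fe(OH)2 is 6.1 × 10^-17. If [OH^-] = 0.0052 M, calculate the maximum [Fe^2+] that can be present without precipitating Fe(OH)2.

[Fe^2+] = 2.3e-12 M

Fe(OH)2(s) ⇌ Fe^2+(aq) + 2 OH^-(aq)
Ksp = [Fe^2+][OH^-]^2
Precipitation begins when Q = Ksp. With [OH^-] = 0.0052 M:
6.1 × 10^-17 = (0.0052)^2 × [Fe^2+]
[Fe^2+] = (6.1 × 10^-17 / 2.70 x 10^-5) = 2.3 × 10^-12 M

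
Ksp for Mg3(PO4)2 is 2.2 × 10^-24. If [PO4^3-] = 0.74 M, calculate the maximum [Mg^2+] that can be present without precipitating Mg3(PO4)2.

[Mg^2+] ≈ 1.6 × 10^-8 M

Mg3(PO4)2(s) <=> 3 Mg^2+(aq) + 2 PO4^3-(aq)
Ksp = [Mg^2+]^3[PO4^3-]^2
Precipitation begins when Q = Ksp. With [PO4^3-] = 0.74 M:
2.2 × 10^-24 = (0.74)^2 × [Mg^2+]^3
[Mg^2+] = (2.2 × 10^-24 / 5.48 × 10^-1)^(1/3) = 1.6 x 10^-8 M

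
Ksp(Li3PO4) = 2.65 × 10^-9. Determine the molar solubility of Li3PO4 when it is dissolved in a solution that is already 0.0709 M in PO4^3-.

s ≈ 1.11 × 10^-3 M

Li3PO4(s) ⇌ 3 Li^+(aq) + PO4^3-(aq)
Ksp = [Li^+]^3[PO4^3-]
If s mol/L dissolves here, [Li^+] = 3s, [PO4^3-] = 0.0709 + s ≈ 0.0709 (common-ion effect: PO4^3- is already 0.0709 M).
Ksp ≈ (3s)^3 × 0.0709
s = 1.11 × 10^-3 M
Check: s = 1.1 × 10^-3 ≪ 0.0709, so the approximation is valid.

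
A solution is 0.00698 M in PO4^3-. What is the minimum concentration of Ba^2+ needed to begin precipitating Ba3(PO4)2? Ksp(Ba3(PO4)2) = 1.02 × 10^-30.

[Ba^2+] ≈ 2.76 x 10^-9 M

Ba3(PO4)2(s) <=> 3 Ba^2+ + 2 PO4^3-
Ksp = [Ba^2+]^3[PO4^3-]^2
Precipitation begins when Q = Ksp. With [PO4^3-] = 0.00698 M:
1.02 × 10^-30 = (0.00698)^2 × [Ba^2+]^3
[Ba^2+] = (1.02 × 10^-30 / 4.872 × 10^-5)^(1/3) = 2.76 × 10^-9 M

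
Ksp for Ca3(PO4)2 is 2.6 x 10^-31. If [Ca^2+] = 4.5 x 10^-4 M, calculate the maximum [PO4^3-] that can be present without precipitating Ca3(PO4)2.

Ca3(PO4)2(s) <=> 3 Ca^2+ + 2 PO4^3-
Ksp = [Ca^2+]^3[PO4^3-]^2
Precipitation begins when Q = Ksp. With [Ca^2+] = 4.5 x 10^-4 M:
2.6 x 10^-31 = (4.5 x 10^-4)^3 × [PO4^3-]^2
[PO4^3-] = (2.6 x 10^-31 / 9.11 × 10^-11)^(1/2) = 5.3 x 10^-11 M

5.3 × 10^-11 M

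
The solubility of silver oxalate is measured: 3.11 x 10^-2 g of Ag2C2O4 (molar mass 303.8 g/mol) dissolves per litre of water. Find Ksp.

4.29 x 10^-12

Molar solubility s = (3.11 × 10^-2 g/L) / (303.8 g/mol) = 1.024 × 10^-4 M.
Ag2C2O4(s) <=> 2 Ag^+(aq) + C2O4^2-(aq)
With molar solubility s: [Ag^+] = 2s, [C2O4^2-] = s.
Ksp = [Ag^+]^2[C2O4^2-]
Substituting: Ksp = (2s)^2s = 4s^3
With s = 1.024 × 10^-4: Ksp = 4.29 x 10^-12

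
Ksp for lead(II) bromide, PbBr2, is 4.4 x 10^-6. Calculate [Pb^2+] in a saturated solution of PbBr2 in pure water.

[Pb^2+] ≈ 1.0e-2 M

PbBr2(s) <=> Pb^2+(aq) + 2 Br^-(aq)
Ksp = [Pb^2+][Br^-]^2
For each mole of PbBr2 that dissolves: [Pb^2+] = s, [Br^-] = 2s.
So Ksp = s × (2s)^2 = 4s^3
Solving, s = (4.4 x 10^-6/4)^(1/3) = 1.03 × 10^-2 M
[Pb^2+] = s = 1.0 × 10^-2 M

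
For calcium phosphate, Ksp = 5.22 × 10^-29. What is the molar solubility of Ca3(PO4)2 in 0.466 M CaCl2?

s = 1.14e-14 M

Ca3(PO4)2(s) ⇌ 3 Ca^2+ + 2 PO4^3-
Ksp = [Ca^2+]^3[PO4^3-]^2
Let s be the molar solubility in this solution. [Ca^2+] = 0.466 + 3s ≈ 0.466, [PO4^3-] = 2s (since Ca^2+ from CaCl2 dominates).
Ksp ≈ (0.466)^3 × (2s)^2
s = 1.14 × 10^-14 M
Check: 3s = 3.4 x 10^-14 ≪ 0.466, so the approximation is valid.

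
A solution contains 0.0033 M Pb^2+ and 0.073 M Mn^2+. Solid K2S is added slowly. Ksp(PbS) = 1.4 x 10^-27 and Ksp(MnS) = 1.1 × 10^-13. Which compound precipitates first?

PbS

Each salt begins to precipitate when Q = Ksp, i.e. when [S^2-] reaches its threshold.
For PbS: 1.4 x 10^-27 = 0.0033 × [S^2-]  ⇒  [S^2-] = 4.2 × 10^-25 M.
For MnS: 1.1 × 10^-13 = 0.073 × [S^2-]  ⇒  [S^2-] = 1.5 × 10^-12 M.
The salt with the lower threshold [S^2-] precipitates first: PbS.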